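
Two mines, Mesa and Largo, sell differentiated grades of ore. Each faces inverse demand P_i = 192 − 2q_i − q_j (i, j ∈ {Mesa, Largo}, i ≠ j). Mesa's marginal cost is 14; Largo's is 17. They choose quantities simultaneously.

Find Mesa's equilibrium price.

85.6

Mine Mesa's profit: π = q_{Mesa}(192 − 2q_{Mesa} − q_{Largo}) − 14q_{Mesa}.
∂π/∂q_{Mesa} = 178 − 4q_{Mesa} − q_{Largo} = 0 ⇒ q_{Mesa} = 44.5 − 0.25q_{Largo}.
Similarly q_{Largo} = 43.75 − 0.25q_{Mesa}.
Solving the two reaction functions simultaneously: (1 − (−0.25)(−0.25))q_{Mesa} = 44.5 − 0.25·43.75, so 0.9375q_{Mesa} = 33.5625 and q_{Mesa} = 35.8.
Then q_{Largo} = 43.75 − 0.25·35.8 = 34.8.
P_{Mesa} = 192 − 2·35.8 − 34.8 = 85.6.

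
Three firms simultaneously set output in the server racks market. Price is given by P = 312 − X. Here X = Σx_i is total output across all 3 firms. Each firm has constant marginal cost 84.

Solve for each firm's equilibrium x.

57

A representative firm's profit is π_i = x_i(312 − X) − 84x_i, with X = x_i + Σ_{j≠i} x_j.
First-order condition: 228 − 2x_i − Σ_{j≠i} x_j = 0.
With identical firms, set every x_j = x: then 228 − 2x − 2x = 0, i.e. x = 228/4 = 57.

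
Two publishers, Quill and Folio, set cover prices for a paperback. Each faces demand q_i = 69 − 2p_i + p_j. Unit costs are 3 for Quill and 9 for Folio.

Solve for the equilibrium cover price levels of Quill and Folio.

Quill's profit: π = (p_{Quill} − 3)(69 − 2p_{Quill} + p_{Folio}).
∂π/∂p_{Quill} = 75 − 4p_{Quill} + p_{Folio} = 0 ⇒ p_{Quill} = 18.75 + 0.25p_{Folio}.
Similarly p_{Folio} = 21.75 + 0.25p_{Quill}.
Plugging p_{Folio} into Quill's best response: p_{Quill} = 18.75 + 0.25(21.75 + 0.25p_{Quill}) ⇒ 0.9375p_{Quill} = 24.1875, so p_{Quill} = 25.8.
Then p_{Folio} = 21.75 + 0.25·25.8 = 28.2.

25.8, 28.2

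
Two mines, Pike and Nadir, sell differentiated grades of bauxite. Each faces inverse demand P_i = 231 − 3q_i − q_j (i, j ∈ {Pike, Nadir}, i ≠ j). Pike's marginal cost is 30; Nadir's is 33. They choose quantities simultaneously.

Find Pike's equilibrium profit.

Mine Pike's profit: π = q_{Pike}(231 − 3q_{Pike} − q_{Nadir}) − 30q_{Pike}.
∂π/∂q_{Pike} = 201 − 6q_{Pike} − q_{Nadir} = 0 ⇒ q_{Pike} = 33.5 − (1/6)q_{Nadir}.
Similarly q_{Nadir} = 33 − (1/6)q_{Pike}.
Substituting the second reaction function into the first: q_{Pike} = 33.5 − (1/6)(33 − (1/6)q_{Pike}), which gives (35/36)q_{Pike} = 28 ⇒ q_{Pike} = 28.8.
Then q_{Nadir} = 33 − (1/6)·28.8 = 28.2.
P_{Pike} = 231 − 3·28.8 − 28.2 = 116.4.
Profit = (116.4 − 30)·28.8 = 2488.32.

2488.32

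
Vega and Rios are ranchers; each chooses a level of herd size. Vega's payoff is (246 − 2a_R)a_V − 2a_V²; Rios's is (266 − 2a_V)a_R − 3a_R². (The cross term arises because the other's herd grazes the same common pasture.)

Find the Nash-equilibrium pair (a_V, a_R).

Expanding Vega's payoff: 246a_V − 2a_Ra_V − 2a_V².
∂π/∂a_V = 246 − 2a_R − 4a_V = 0, so a_V = 61.5 − 0.5a_R.
Likewise for Rios: a_R = 133/3 − (1/3)a_V.
Solving the two reaction functions simultaneously: (1 − (−0.5)(−1/3))a_V = 61.5 − 0.5·(133/3), so (5/6)a_V = 118/3 and a_V = 47.2.
Then a_R = 133/3 − (1/3)·47.2 = 28.6.

47.2, 28.6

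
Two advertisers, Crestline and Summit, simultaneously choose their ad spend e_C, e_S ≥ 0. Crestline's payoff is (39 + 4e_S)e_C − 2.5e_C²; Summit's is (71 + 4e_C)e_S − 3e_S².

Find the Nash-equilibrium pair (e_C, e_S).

Expanding Crestline's payoff: 39e_C + 4e_Se_C − 2.5e_C².
∂π/∂e_C = 39 + 4e_S − 5e_C = 0, so e_C = 7.8 + 0.8e_S.
Likewise for Summit: e_S = 71/6 + (2/3)e_C.
Plugging e_S into Crestline's best response: e_C = 7.8 + 0.8(71/6 + (2/3)e_C) ⇒ (7/15)e_C = 259/15, so e_C = 37.
Then e_S = 71/6 + (2/3)·37 = 36.5.

37, 36.5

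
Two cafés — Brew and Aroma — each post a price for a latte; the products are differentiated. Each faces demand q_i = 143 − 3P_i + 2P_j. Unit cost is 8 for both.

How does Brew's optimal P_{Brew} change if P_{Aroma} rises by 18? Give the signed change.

Brew's profit: π = (P_{Brew} − 8)(143 − 3P_{Brew} + 2P_{Aroma}).
∂π/∂P_{Brew} = 167 − 6P_{Brew} + 2P_{Aroma} = 0 ⇒ P_{Brew} = 167/6 + (1/3)P_{Aroma}.
The reaction-function slope is 1/3, so an 18-unit rise in P_{Aroma} moves P_{Brew} by 1/3 × 18 = 6. Brew's best response rises — the actions are strategic complements.

6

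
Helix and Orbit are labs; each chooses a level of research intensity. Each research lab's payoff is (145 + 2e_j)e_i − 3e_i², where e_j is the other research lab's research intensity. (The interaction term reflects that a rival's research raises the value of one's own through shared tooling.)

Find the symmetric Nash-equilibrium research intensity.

36.25

Helix's payoff is (145 + 2e_O)e_H − 3e_H².
∂π/∂e_H = 145 + 2e_O − 6e_H = 0, so e_H = 145/6 + (1/3)e_O.
The game is symmetric, so in equilibrium e_O = e_H: the reaction function gives (2/3)e_H = 145/6, hence e_H = 36.25.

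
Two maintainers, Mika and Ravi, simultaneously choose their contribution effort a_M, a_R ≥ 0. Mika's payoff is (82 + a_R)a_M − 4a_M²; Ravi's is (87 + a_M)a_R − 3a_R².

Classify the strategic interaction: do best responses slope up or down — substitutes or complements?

strategic complements

Expanding Mika's payoff: 82a_M + a_Ra_M − 4a_M².
∂π/∂a_M = 82 + a_R − 8a_M = 0, so a_M = 10.25 + 0.125a_R.
The best-response slope da_M/da_R = 0.125 > 0: the reaction function is upward-sloping, so the choices are strategic complements.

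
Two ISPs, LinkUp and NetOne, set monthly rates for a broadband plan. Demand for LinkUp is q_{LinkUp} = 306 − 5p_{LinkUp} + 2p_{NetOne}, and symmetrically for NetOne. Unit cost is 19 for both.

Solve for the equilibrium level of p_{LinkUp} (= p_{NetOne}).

50.125

LinkUp's profit: π = (p_{LinkUp} − 19)(306 − 5p_{LinkUp} + 2p_{NetOne}).
∂π/∂p_{LinkUp} = 401 − 10p_{LinkUp} + 2p_{NetOne} = 0 ⇒ p_{LinkUp} = 40.1 + 0.2p_{NetOne}.
Setting p_{LinkUp} = p_{NetOne} in the reaction function: p_{LinkUp} = 40.1 + 0.2p_{LinkUp}, so p_{LinkUp} = 40.1 / 0.8 = 50.125.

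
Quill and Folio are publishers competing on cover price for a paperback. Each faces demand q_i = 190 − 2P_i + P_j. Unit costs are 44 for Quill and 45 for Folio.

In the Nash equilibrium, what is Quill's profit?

Quill's profit: π = (P_{Quill} − 44)(190 − 2P_{Quill} + P_{Folio}).
∂π/∂P_{Quill} = 278 − 4P_{Quill} + P_{Folio} = 0 ⇒ P_{Quill} = 69.5 + 0.25P_{Folio}.
Similarly P_{Folio} = 70 + 0.25P_{Quill}.
Substituting the second reaction function into the first: P_{Quill} = 69.5 + 0.25(70 + 0.25P_{Quill}), which gives 0.9375P_{Quill} = 87 ⇒ P_{Quill} = 92.8.
Then P_{Folio} = 70 + 0.25·92.8 = 93.2.
q_{Quill} = 190 − 2·92.8 + 93.2 = 97.6.
Profit = (92.8 − 44)·97.6 = 4762.88.

4762.88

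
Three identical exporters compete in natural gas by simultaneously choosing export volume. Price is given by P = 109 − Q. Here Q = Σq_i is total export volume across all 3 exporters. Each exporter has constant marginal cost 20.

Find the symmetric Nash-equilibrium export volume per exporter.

A representative exporter's profit is π_i = q_i(109 − Q) − 20q_i, with Q = q_i + Σ_{j≠i} q_j.
First-order condition: 89 − 2q_i − Σ_{j≠i} q_j = 0.
With identical exporters, set every q_j = q: then 89 − 2q − 2q = 0, i.e. q = 89/4 = 22.25.

22.25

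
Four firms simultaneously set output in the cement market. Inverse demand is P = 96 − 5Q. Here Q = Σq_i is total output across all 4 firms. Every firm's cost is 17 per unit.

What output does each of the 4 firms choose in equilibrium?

A representative firm's profit is π_i = q_i(96 − 5Q) − 17q_i, with Q = q_i + Σ_{j≠i} q_j.
First-order condition: 79 − 10q_i − 5Σ_{j≠i} q_j = 0.
In a symmetric equilibrium every firm chooses the same q, so Σ_{j≠i} q_j = 3q. The condition becomes 79 − 25q = 0, giving q = 79/25 = 3.16.

3.16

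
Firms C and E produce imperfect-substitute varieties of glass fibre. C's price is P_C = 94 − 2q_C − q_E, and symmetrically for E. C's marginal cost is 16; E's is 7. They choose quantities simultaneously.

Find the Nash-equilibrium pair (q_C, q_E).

15, 18

Firm C's profit: π = q_C(94 − 2q_C − q_E) − 16q_C.
∂π/∂q_C = 78 − 4q_C − q_E = 0 ⇒ q_C = 19.5 − 0.25q_E.
Similarly q_E = 21.75 − 0.25q_C.
Solving the two reaction functions simultaneously: (1 − (−0.25)(−0.25))q_C = 19.5 − 0.25·21.75, so 0.9375q_C = 14.0625 and q_C = 15.
Then q_E = 21.75 − 0.25·15 = 18.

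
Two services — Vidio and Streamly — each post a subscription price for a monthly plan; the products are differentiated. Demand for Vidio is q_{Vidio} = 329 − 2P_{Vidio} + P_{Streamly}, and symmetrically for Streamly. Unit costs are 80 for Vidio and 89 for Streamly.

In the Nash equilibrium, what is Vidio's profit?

Vidio's profit: π = (P_{Vidio} − 80)(329 − 2P_{Vidio} + P_{Streamly}).
∂π/∂P_{Vidio} = 489 − 4P_{Vidio} + P_{Streamly} = 0 ⇒ P_{Vidio} = 122.25 + 0.25P_{Streamly}.
Similarly P_{Streamly} = 126.75 + 0.25P_{Vidio}.
Plugging P_{Streamly} into Vidio's best response: P_{Vidio} = 122.25 + 0.25(126.75 + 0.25P_{Vidio}) ⇒ 0.9375P_{Vidio} = 153.9375, so P_{Vidio} = 164.2.
Then P_{Streamly} = 126.75 + 0.25·164.2 = 167.8.
q_{Vidio} = 329 − 2·164.2 + 167.8 = 168.4.
Profit = (164.2 − 80)·168.4 = 14179.28.

14179.28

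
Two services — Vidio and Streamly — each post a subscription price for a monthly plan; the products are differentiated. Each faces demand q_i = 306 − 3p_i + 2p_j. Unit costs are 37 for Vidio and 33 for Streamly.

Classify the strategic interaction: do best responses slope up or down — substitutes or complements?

Vidio's profit: π = (p_{Vidio} − 37)(306 − 3p_{Vidio} + 2p_{Streamly}).
∂π/∂p_{Vidio} = 417 − 6p_{Vidio} + 2p_{Streamly} = 0 ⇒ p_{Vidio} = 69.5 + (1/3)p_{Streamly}.
The best-response slope dp_{Vidio}/dp_{Streamly} = 1/3 > 0: the reaction function is upward-sloping, so the choices are strategic complements.

strategic complements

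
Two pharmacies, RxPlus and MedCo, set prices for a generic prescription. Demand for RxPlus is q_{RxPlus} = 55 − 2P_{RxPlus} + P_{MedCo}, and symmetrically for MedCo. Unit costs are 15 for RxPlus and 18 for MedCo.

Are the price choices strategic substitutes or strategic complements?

strategic complements

RxPlus's profit: π = (P_{RxPlus} − 15)(55 − 2P_{RxPlus} + P_{MedCo}).
∂π/∂P_{RxPlus} = 85 − 4P_{RxPlus} + P_{MedCo} = 0 ⇒ P_{RxPlus} = 21.25 + 0.25P_{MedCo}.
The best-response slope dP_{RxPlus}/dP_{MedCo} = 0.25 > 0: the reaction function is upward-sloping, so the choices are strategic complements.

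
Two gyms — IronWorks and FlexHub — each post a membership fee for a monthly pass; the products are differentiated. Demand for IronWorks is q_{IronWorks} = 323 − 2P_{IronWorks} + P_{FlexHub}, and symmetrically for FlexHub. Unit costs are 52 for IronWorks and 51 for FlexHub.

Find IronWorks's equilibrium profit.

16272.08

IronWorks's profit: π = (P_{IronWorks} − 52)(323 − 2P_{IronWorks} + P_{FlexHub}).
∂π/∂P_{IronWorks} = 427 − 4P_{IronWorks} + P_{FlexHub} = 0 ⇒ P_{IronWorks} = 106.75 + 0.25P_{FlexHub}.
Similarly P_{FlexHub} = 106.25 + 0.25P_{IronWorks}.
Substituting the second reaction function into the first: P_{IronWorks} = 106.75 + 0.25(106.25 + 0.25P_{IronWorks}), which gives 0.9375P_{IronWorks} = 133.3125 ⇒ P_{IronWorks} = 142.2.
Then P_{FlexHub} = 106.25 + 0.25·142.2 = 141.8.
q_{IronWorks} = 323 − 2·142.2 + 141.8 = 180.4.
Profit = (142.2 − 52)·180.4 = 16272.08.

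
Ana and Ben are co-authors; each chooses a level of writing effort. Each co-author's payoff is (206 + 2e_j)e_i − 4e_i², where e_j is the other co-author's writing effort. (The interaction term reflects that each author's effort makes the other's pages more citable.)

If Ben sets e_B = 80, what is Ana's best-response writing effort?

45.75

Ana's payoff is (206 + 2e_B)e_A − 4e_A².
∂π/∂e_A = 206 + 2e_B − 8e_A = 0, so e_A = 25.75 + 0.25e_B.
At e_B = 80: e_A = 25.75 + 0.25·80 = 45.75.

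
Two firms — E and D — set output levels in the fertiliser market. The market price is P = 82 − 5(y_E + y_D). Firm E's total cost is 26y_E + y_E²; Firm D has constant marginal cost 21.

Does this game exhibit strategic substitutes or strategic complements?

strategic substitutes

Firm E's profit: π = y_E(82 − 5(y_E + y_D)) − 26y_E − y_E².
∂π/∂y_E = 56 − 12y_E − 5y_D = 0, so y_E = 14/3 − (5/12)y_D.
The best-response slope dy_E/dy_D = −5/12 < 0: the reaction function is downward-sloping, so the choices are strategic substitutes.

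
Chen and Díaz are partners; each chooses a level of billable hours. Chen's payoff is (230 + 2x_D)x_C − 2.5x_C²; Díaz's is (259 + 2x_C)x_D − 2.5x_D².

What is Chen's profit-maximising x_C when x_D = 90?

82

Expanding Chen's payoff: 230x_C + 2x_Dx_C − 2.5x_C².
∂π/∂x_C = 230 + 2x_D − 5x_C = 0, so x_C = 46 + 0.4x_D.
At x_D = 90: x_C = 46 + 0.4·90 = 82.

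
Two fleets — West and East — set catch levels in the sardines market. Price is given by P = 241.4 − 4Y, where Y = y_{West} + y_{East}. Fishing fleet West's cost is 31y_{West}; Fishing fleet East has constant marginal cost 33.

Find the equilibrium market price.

Fishing fleet West's profit: π = y_{West}(241.4 − 4(y_{West} + y_{East})) − 31y_{West}.
∂π/∂y_{West} = 210.4 − 8y_{West} − 4y_{East} = 0, so y_{West} = 26.3 − 0.5y_{East}.
By the same steps for East: y_{East} = 26.05 − 0.5y_{West}.
Plugging y_{East} into West's best response: y_{West} = 26.3 − 0.5(26.05 − 0.5y_{West}) ⇒ 0.75y_{West} = 13.275, so y_{West} = 17.7.
Then y_{East} = 26.05 − 0.5·17.7 = 17.2.
Equilibrium price: P = 241.4 − 4·34.9 = 101.8.

101.8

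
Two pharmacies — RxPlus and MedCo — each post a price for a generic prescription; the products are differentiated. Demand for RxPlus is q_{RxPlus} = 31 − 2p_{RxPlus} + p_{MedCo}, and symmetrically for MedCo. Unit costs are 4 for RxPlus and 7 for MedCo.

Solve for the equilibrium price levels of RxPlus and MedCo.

RxPlus's profit: π = (p_{RxPlus} − 4)(31 − 2p_{RxPlus} + p_{MedCo}).
∂π/∂p_{RxPlus} = 39 − 4p_{RxPlus} + p_{MedCo} = 0 ⇒ p_{RxPlus} = 9.75 + 0.25p_{MedCo}.
Similarly p_{MedCo} = 11.25 + 0.25p_{RxPlus}.
Plugging p_{MedCo} into RxPlus's best response: p_{RxPlus} = 9.75 + 0.25(11.25 + 0.25p_{RxPlus}) ⇒ 0.9375p_{RxPlus} = 12.5625, so p_{RxPlus} = 13.4.
Then p_{MedCo} = 11.25 + 0.25·13.4 = 14.6.

13.4, 14.6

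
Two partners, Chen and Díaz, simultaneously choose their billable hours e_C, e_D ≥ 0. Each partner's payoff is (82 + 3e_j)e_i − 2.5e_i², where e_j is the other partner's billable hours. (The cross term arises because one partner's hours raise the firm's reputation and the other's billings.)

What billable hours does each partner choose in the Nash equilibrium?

41

Chen's payoff is (82 + 3e_D)e_C − 2.5e_C².
∂π/∂e_C = 82 + 3e_D − 5e_C = 0, so e_C = 16.4 + 0.6e_D.
By symmetry e_D = e_C; substituting into the reaction function, 0.4e_C = 16.4 and e_C = 41.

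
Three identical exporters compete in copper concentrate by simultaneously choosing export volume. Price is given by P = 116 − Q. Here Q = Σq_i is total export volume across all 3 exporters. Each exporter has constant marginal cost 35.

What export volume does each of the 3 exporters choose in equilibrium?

20.25

A representative exporter's profit is π_i = q_i(116 − Q) − 35q_i, with Q = q_i + Σ_{j≠i} q_j.
First-order condition: 81 − 2q_i − Σ_{j≠i} q_j = 0.
In a symmetric equilibrium every exporter chooses the same q, so Σ_{j≠i} q_j = 2q. The condition becomes 81 − 4q = 0, giving q = 81/4 = 20.25.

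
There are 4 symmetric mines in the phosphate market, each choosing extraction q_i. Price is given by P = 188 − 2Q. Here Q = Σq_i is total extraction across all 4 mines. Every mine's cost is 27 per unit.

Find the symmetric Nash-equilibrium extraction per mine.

A representative mine's profit is π_i = q_i(188 − 2Q) − 27q_i, with Q = q_i + Σ_{j≠i} q_j.
First-order condition: 161 − 4q_i − 2Σ_{j≠i} q_j = 0.
In a symmetric equilibrium every mine chooses the same q, so Σ_{j≠i} q_j = 3q. The condition becomes 161 − 10q = 0, giving q = 161/10 = 16.1.

16.1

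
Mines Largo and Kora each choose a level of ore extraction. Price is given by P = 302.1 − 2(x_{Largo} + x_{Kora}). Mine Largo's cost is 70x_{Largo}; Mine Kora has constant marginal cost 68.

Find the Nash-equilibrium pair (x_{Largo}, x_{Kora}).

Mine Largo's profit: π = x_{Largo}(302.1 − 2(x_{Largo} + x_{Kora})) − 70x_{Largo}.
∂π/∂x_{Largo} = 232.1 − 4x_{Largo} − 2x_{Kora} = 0, so x_{Largo} = 58.025 − 0.5x_{Kora}.
By the same steps for Kora: x_{Kora} = 58.525 − 0.5x_{Largo}.
Substituting the second reaction function into the first: x_{Largo} = 58.025 − 0.5(58.525 − 0.5x_{Largo}), which gives 0.75x_{Largo} = 28.7625 ⇒ x_{Largo} = 38.35.
Then x_{Kora} = 58.525 − 0.5·38.35 = 39.35.

38.35, 39.35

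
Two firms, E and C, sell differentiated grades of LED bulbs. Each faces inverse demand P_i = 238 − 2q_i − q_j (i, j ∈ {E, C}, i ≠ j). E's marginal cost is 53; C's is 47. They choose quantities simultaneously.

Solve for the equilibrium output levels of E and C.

36.6, 38.6

Firm E's profit: π = q_E(238 − 2q_E − q_C) − 53q_E.
∂π/∂q_E = 185 − 4q_E − q_C = 0 ⇒ q_E = 46.25 − 0.25q_C.
Similarly q_C = 47.75 − 0.25q_E.
Plugging q_C into E's best response: q_E = 46.25 − 0.25(47.75 − 0.25q_E) ⇒ 0.9375q_E = 34.3125, so q_E = 36.6.
Then q_C = 47.75 − 0.25·36.6 = 38.6.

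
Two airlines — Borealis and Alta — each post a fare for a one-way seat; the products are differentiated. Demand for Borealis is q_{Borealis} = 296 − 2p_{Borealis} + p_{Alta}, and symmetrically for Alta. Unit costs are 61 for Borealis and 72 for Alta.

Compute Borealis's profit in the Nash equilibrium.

Borealis's profit: π = (p_{Borealis} − 61)(296 − 2p_{Borealis} + p_{Alta}).
∂π/∂p_{Borealis} = 418 − 4p_{Borealis} + p_{Alta} = 0 ⇒ p_{Borealis} = 104.5 + 0.25p_{Alta}.
Similarly p_{Alta} = 110 + 0.25p_{Borealis}.
Solving the two reaction functions simultaneously: (1 − (0.25)(0.25))p_{Borealis} = 104.5 + 0.25·110, so 0.9375p_{Borealis} = 132 and p_{Borealis} = 140.8.
Then p_{Alta} = 110 + 0.25·140.8 = 145.2.
q_{Borealis} = 296 − 2·140.8 + 145.2 = 159.6.
Profit = (140.8 − 61)·159.6 = 12736.08.

12736.08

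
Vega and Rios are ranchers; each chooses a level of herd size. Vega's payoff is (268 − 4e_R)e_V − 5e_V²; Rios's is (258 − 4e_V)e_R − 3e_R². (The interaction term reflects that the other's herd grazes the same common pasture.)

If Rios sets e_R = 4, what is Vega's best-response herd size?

25.2

Expanding Vega's payoff: 268e_V − 4e_Re_V − 5e_V².
∂π/∂e_V = 268 − 4e_R − 10e_V = 0, so e_V = 26.8 − 0.4e_R.
At e_R = 4: e_V = 26.8 − 0.4·4 = 25.2.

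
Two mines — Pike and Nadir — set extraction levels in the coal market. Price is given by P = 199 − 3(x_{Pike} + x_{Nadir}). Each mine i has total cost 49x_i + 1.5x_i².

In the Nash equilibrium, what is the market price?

Mine Pike's profit: π = x_{Pike}(199 − 3(x_{Pike} + x_{Nadir})) − 49x_{Pike} − 1.5x_{Pike}².
∂π/∂x_{Pike} = 150 − 9x_{Pike} − 3x_{Nadir} = 0, so x_{Pike} = 50/3 − (1/3)x_{Nadir}.
Setting x_{Pike} = x_{Nadir} in the reaction function: x_{Pike} = 50/3 − (1/3)x_{Pike}, so x_{Pike} = (50/3) / (4/3) = 12.5.
Equilibrium price: P = 199 − 3·25 = 124.

124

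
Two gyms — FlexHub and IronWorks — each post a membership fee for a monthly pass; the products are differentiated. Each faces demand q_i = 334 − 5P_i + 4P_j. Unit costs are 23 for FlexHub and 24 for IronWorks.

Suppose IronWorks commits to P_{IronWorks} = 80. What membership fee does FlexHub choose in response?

76.9

FlexHub's profit: π = (P_{FlexHub} − 23)(334 − 5P_{FlexHub} + 4P_{IronWorks}).
∂π/∂P_{FlexHub} = 449 − 10P_{FlexHub} + 4P_{IronWorks} = 0 ⇒ P_{FlexHub} = 44.9 + 0.4P_{IronWorks}.
At P_{IronWorks} = 80: P_{FlexHub} = 44.9 + 0.4·80 = 76.9.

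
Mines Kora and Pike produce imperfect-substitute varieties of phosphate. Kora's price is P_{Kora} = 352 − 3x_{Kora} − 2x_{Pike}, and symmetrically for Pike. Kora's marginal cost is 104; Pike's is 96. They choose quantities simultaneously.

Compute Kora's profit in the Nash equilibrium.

Mine Kora's profit: π = x_{Kora}(352 − 3x_{Kora} − 2x_{Pike}) − 104x_{Kora}.
∂π/∂x_{Kora} = 248 − 6x_{Kora} − 2x_{Pike} = 0 ⇒ x_{Kora} = 124/3 − (1/3)x_{Pike}.
Similarly x_{Pike} = 128/3 − (1/3)x_{Kora}.
Plugging x_{Pike} into Kora's best response: x_{Kora} = 124/3 − (1/3)(128/3 − (1/3)x_{Kora}) ⇒ (8/9)x_{Kora} = 244/9, so x_{Kora} = 30.5.
Then x_{Pike} = 128/3 − (1/3)·30.5 = 32.5.
P_{Kora} = 352 − 3·30.5 − 2·32.5 = 195.5.
Profit = (195.5 − 104)·30.5 = 2790.75.

2790.75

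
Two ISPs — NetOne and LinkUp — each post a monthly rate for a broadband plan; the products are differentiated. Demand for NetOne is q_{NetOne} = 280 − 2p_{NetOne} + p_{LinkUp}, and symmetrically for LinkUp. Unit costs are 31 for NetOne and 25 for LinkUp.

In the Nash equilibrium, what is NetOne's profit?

NetOne's profit: π = (p_{NetOne} − 31)(280 − 2p_{NetOne} + p_{LinkUp}).
∂π/∂p_{NetOne} = 342 − 4p_{NetOne} + p_{LinkUp} = 0 ⇒ p_{NetOne} = 85.5 + 0.25p_{LinkUp}.
Similarly p_{LinkUp} = 82.5 + 0.25p_{NetOne}.
Plugging p_{LinkUp} into NetOne's best response: p_{NetOne} = 85.5 + 0.25(82.5 + 0.25p_{NetOne}) ⇒ 0.9375p_{NetOne} = 106.125, so p_{NetOne} = 113.2.
Then p_{LinkUp} = 82.5 + 0.25·113.2 = 110.8.
q_{NetOne} = 280 − 2·113.2 + 110.8 = 164.4.
Profit = (113.2 − 31)·164.4 = 13513.68.

13513.68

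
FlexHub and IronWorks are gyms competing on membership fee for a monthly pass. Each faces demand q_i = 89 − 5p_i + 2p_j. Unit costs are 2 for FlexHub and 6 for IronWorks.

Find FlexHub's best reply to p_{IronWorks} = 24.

14.7

FlexHub's profit: π = (p_{FlexHub} − 2)(89 − 5p_{FlexHub} + 2p_{IronWorks}).
∂π/∂p_{FlexHub} = 99 − 10p_{FlexHub} + 2p_{IronWorks} = 0 ⇒ p_{FlexHub} = 9.9 + 0.2p_{IronWorks}.
At p_{IronWorks} = 24: p_{FlexHub} = 9.9 + 0.2·24 = 14.7.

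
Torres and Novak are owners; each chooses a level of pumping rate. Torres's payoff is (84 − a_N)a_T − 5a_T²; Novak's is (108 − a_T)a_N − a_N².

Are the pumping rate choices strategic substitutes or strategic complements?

Expanding Torres's payoff: 84a_T − a_Na_T − 5a_T².
∂π/∂a_T = 84 − a_N − 10a_T = 0, so a_T = 8.4 − 0.1a_N.
The best-response slope da_T/da_N = −0.1 < 0: the reaction function is downward-sloping, so the choices are strategic substitutes.

strategic substitutes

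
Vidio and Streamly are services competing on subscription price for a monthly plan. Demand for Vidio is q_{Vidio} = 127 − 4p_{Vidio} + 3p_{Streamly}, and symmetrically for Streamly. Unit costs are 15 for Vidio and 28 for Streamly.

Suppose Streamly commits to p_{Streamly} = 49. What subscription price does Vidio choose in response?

Vidio's profit: π = (p_{Vidio} − 15)(127 − 4p_{Vidio} + 3p_{Streamly}).
∂π/∂p_{Vidio} = 187 − 8p_{Vidio} + 3p_{Streamly} = 0 ⇒ p_{Vidio} = 23.375 + 0.375p_{Streamly}.
At p_{Streamly} = 49: p_{Vidio} = 23.375 + 0.375·49 = 41.75.

41.75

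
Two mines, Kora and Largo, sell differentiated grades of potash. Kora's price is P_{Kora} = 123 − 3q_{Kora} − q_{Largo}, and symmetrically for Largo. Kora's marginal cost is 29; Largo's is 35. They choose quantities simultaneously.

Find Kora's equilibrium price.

69.8

Mine Kora's profit: π = q_{Kora}(123 − 3q_{Kora} − q_{Largo}) − 29q_{Kora}.
∂π/∂q_{Kora} = 94 − 6q_{Kora} − q_{Largo} = 0 ⇒ q_{Kora} = 47/3 − (1/6)q_{Largo}.
Similarly q_{Largo} = 44/3 − (1/6)q_{Kora}.
Plugging q_{Largo} into Kora's best response: q_{Kora} = 47/3 − (1/6)(44/3 − (1/6)q_{Kora}) ⇒ (35/36)q_{Kora} = 119/9, so q_{Kora} = 13.6.
Then q_{Largo} = 44/3 − (1/6)·13.6 = 12.4.
P_{Kora} = 123 − 3·13.6 − 12.4 = 69.8.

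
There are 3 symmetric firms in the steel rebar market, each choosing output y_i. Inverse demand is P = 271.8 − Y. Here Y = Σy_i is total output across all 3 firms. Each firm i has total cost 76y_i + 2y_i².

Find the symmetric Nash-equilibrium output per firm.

A representative firm's profit is π_i = y_i(271.8 − Y) − 76y_i − 2y_i², with Y = y_i + Σ_{j≠i} y_j.
First-order condition: 195.8 − 6y_i − Σ_{j≠i} y_j = 0.
With identical firms, set every y_j = y: then 195.8 − 6y − 2y = 0, i.e. y = 195.8/8 = 24.475.

24.475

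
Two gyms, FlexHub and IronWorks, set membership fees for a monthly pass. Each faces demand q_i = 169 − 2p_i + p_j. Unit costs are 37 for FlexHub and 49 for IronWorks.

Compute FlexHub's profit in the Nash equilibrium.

FlexHub's profit: π = (p_{FlexHub} − 37)(169 − 2p_{FlexHub} + p_{IronWorks}).
∂π/∂p_{FlexHub} = 243 − 4p_{FlexHub} + p_{IronWorks} = 0 ⇒ p_{FlexHub} = 60.75 + 0.25p_{IronWorks}.
Similarly p_{IronWorks} = 66.75 + 0.25p_{FlexHub}.
Plugging p_{IronWorks} into FlexHub's best response: p_{FlexHub} = 60.75 + 0.25(66.75 + 0.25p_{FlexHub}) ⇒ 0.9375p_{FlexHub} = 77.4375, so p_{FlexHub} = 82.6.
Then p_{IronWorks} = 66.75 + 0.25·82.6 = 87.4.
q_{FlexHub} = 169 − 2·82.6 + 87.4 = 91.2.
Profit = (82.6 − 37)·91.2 = 4158.72.

4158.72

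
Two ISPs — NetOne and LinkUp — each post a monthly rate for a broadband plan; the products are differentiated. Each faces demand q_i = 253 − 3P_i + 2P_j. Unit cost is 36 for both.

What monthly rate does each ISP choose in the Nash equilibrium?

90.25

NetOne's profit: π = (P_{NetOne} − 36)(253 − 3P_{NetOne} + 2P_{LinkUp}).
∂π/∂P_{NetOne} = 361 − 6P_{NetOne} + 2P_{LinkUp} = 0 ⇒ P_{NetOne} = 361/6 + (1/3)P_{LinkUp}.
By symmetry P_{LinkUp} = P_{NetOne}; substituting into the reaction function, (2/3)P_{NetOne} = 361/6 and P_{NetOne} = 90.25.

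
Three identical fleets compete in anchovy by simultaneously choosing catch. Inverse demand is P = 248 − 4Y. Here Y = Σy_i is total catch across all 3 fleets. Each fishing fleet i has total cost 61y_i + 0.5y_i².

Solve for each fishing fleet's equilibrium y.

A representative fishing fleet's profit is π_i = y_i(248 − 4Y) − 61y_i − 0.5y_i², with Y = y_i + Σ_{j≠i} y_j.
First-order condition: 187 − 9y_i − 4Σ_{j≠i} y_j = 0.
Imposing symmetry (y_j = y for all j) turns Σ_{j≠i} y_j into 2y, so 187 = 17y and y = 11.

11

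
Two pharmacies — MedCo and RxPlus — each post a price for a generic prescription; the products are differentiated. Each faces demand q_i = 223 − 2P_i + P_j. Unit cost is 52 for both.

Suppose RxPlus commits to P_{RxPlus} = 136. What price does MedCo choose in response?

MedCo's profit: π = (P_{MedCo} − 52)(223 − 2P_{MedCo} + P_{RxPlus}).
∂π/∂P_{MedCo} = 327 − 4P_{MedCo} + P_{RxPlus} = 0 ⇒ P_{MedCo} = 81.75 + 0.25P_{RxPlus}.
At P_{RxPlus} = 136: P_{MedCo} = 81.75 + 0.25·136 = 115.75.

115.75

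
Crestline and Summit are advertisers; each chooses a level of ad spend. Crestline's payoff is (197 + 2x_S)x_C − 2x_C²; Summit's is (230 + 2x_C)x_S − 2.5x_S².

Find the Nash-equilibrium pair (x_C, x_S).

90.3125, 82.125

Expanding Crestline's payoff: 197x_C + 2x_Sx_C − 2x_C².
∂π/∂x_C = 197 + 2x_S − 4x_C = 0, so x_C = 49.25 + 0.5x_S.
Likewise for Summit: x_S = 46 + 0.4x_C.
Plugging x_S into Crestline's best response: x_C = 49.25 + 0.5(46 + 0.4x_C) ⇒ 0.8x_C = 72.25, so x_C = 90.3125.
Then x_S = 46 + 0.4·90.3125 = 82.125.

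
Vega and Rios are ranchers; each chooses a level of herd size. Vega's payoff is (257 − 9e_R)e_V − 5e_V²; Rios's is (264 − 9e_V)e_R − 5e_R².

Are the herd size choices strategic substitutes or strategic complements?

Expanding Vega's payoff: 257e_V − 9e_Re_V − 5e_V².
∂π/∂e_V = 257 − 9e_R − 10e_V = 0, so e_V = 25.7 − 0.9e_R.
The best-response slope de_V/de_R = −0.9 < 0: the reaction function is downward-sloping, so the choices are strategic substitutes.

strategic substitutes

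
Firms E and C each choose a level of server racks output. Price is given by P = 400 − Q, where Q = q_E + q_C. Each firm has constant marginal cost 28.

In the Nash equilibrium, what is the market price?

Firm E's profit: π = q_E(400 − (q_E + q_C)) − 28q_E.
∂π/∂q_E = 372 − 2q_E − q_C = 0, so q_E = 186 − 0.5q_C.
Setting q_E = q_C in the reaction function: q_E = 186 − 0.5q_E, so q_E = 186 / 1.5 = 124.
Equilibrium price: P = 400 − 248 = 152.

152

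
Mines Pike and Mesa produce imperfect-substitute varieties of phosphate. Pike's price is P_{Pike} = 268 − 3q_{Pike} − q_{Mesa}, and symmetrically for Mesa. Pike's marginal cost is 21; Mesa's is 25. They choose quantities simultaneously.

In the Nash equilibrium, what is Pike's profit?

3759.48

Mine Pike's profit: π = q_{Pike}(268 − 3q_{Pike} − q_{Mesa}) − 21q_{Pike}.
∂π/∂q_{Pike} = 247 − 6q_{Pike} − q_{Mesa} = 0 ⇒ q_{Pike} = 247/6 − (1/6)q_{Mesa}.
Similarly q_{Mesa} = 40.5 − (1/6)q_{Pike}.
Substituting the second reaction function into the first: q_{Pike} = 247/6 − (1/6)(40.5 − (1/6)q_{Pike}), which gives (35/36)q_{Pike} = 413/12 ⇒ q_{Pike} = 35.4.
Then q_{Mesa} = 40.5 − (1/6)·35.4 = 34.6.
P_{Pike} = 268 − 3·35.4 − 34.6 = 127.2.
Profit = (127.2 − 21)·35.4 = 3759.48.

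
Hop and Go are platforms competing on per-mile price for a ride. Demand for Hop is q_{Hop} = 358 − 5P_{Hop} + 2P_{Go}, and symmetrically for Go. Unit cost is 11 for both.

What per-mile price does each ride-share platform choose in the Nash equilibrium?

Hop's profit: π = (P_{Hop} − 11)(358 − 5P_{Hop} + 2P_{Go}).
∂π/∂P_{Hop} = 413 − 10P_{Hop} + 2P_{Go} = 0 ⇒ P_{Hop} = 41.3 + 0.2P_{Go}.
The game is symmetric, so in equilibrium P_{Go} = P_{Hop}: the reaction function gives 0.8P_{Hop} = 41.3, hence P_{Hop} = 51.625.

51.625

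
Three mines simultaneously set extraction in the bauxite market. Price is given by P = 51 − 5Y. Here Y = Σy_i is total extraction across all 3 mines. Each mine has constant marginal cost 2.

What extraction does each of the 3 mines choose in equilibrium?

A representative mine's profit is π_i = y_i(51 − 5Y) − 2y_i, with Y = y_i + Σ_{j≠i} y_j.
First-order condition: 49 − 10y_i − 5Σ_{j≠i} y_j = 0.
In a symmetric equilibrium every mine chooses the same y, so Σ_{j≠i} y_j = 2y. The condition becomes 49 − 20y = 0, giving y = 49/20 = 2.45.

2.45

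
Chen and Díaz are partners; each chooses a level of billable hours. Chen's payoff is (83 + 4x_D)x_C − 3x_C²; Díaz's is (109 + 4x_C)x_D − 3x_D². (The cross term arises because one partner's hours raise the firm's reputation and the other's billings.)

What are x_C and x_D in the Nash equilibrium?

46.7, 49.3

Expanding Chen's payoff: 83x_C + 4x_Dx_C − 3x_C².
∂π/∂x_C = 83 + 4x_D − 6x_C = 0, so x_C = 83/6 + (2/3)x_D.
Likewise for Díaz: x_D = 109/6 + (2/3)x_C.
Plugging x_D into Chen's best response: x_C = 83/6 + (2/3)(109/6 + (2/3)x_C) ⇒ (5/9)x_C = 467/18, so x_C = 46.7.
Then x_D = 109/6 + (2/3)·46.7 = 49.3.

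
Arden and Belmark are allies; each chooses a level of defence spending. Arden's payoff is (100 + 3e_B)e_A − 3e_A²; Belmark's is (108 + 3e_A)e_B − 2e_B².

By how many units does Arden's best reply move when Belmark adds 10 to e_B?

5

Expanding Arden's payoff: 100e_A + 3e_Be_A − 3e_A².
∂π/∂e_A = 100 + 3e_B − 6e_A = 0, so e_A = 50/3 + 0.5e_B.
The reaction-function slope is 0.5, so a 10-unit rise in e_B moves e_A by 0.5 × 10 = 5. Arden's best response rises — the actions are strategic complements.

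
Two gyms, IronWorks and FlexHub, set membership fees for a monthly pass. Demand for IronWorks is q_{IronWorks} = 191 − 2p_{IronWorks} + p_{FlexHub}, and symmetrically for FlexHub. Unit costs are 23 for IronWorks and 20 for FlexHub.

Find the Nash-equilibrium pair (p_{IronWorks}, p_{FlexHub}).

78.6, 77.4

IronWorks's profit: π = (p_{IronWorks} − 23)(191 − 2p_{IronWorks} + p_{FlexHub}).
∂π/∂p_{IronWorks} = 237 − 4p_{IronWorks} + p_{FlexHub} = 0 ⇒ p_{IronWorks} = 59.25 + 0.25p_{FlexHub}.
Similarly p_{FlexHub} = 57.75 + 0.25p_{IronWorks}.
Substituting the second reaction function into the first: p_{IronWorks} = 59.25 + 0.25(57.75 + 0.25p_{IronWorks}), which gives 0.9375p_{IronWorks} = 73.6875 ⇒ p_{IronWorks} = 78.6.
Then p_{FlexHub} = 57.75 + 0.25·78.6 = 77.4.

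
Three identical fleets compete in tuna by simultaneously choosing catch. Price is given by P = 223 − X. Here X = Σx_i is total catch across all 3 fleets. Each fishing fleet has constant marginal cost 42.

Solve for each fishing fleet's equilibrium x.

45.25

A representative fishing fleet's profit is π_i = x_i(223 − X) − 42x_i, with X = x_i + Σ_{j≠i} x_j.
First-order condition: 181 − 2x_i − Σ_{j≠i} x_j = 0.
In a symmetric equilibrium every fishing fleet chooses the same x, so Σ_{j≠i} x_j = 2x. The condition becomes 181 − 4x = 0, giving x = 181/4 = 45.25.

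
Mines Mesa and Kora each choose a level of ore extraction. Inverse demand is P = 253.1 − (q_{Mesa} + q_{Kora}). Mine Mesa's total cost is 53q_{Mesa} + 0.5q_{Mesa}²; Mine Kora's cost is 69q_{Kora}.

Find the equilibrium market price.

139.44

Mine Mesa's profit: π = q_{Mesa}(253.1 − (q_{Mesa} + q_{Kora})) − 53q_{Mesa} − 0.5q_{Mesa}².
∂π/∂q_{Mesa} = 200.1 − 3q_{Mesa} − q_{Kora} = 0, so q_{Mesa} = 66.7 − (1/3)q_{Kora}.
For Kora: ∂π/∂q_{Kora} = 184.1 − 2q_{Kora} − q_{Mesa} = 0 ⇒ q_{Kora} = 92.05 − 0.5q_{Mesa}.
Plugging q_{Kora} into Mesa's best response: q_{Mesa} = 66.7 − (1/3)(92.05 − 0.5q_{Mesa}) ⇒ (5/6)q_{Mesa} = 2161/60, so q_{Mesa} = 43.22.
Then q_{Kora} = 92.05 − 0.5·43.22 = 70.44.
Equilibrium price: P = 253.1 − 113.66 = 139.44.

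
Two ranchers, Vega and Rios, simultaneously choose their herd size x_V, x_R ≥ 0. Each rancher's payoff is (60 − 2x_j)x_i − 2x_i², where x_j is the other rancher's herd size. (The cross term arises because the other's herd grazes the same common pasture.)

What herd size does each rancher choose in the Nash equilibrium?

10

Vega's payoff is (60 − 2x_R)x_V − 2x_V².
∂π/∂x_V = 60 − 2x_R − 4x_V = 0, so x_V = 15 − 0.5x_R.
By symmetry x_R = x_V; substituting into the reaction function, 1.5x_V = 15 and x_V = 10.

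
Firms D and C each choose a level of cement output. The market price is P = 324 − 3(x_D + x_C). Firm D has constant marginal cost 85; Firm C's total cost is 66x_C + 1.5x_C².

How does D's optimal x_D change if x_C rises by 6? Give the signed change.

Firm D's profit: π = x_D(324 − 3(x_D + x_C)) − 85x_D.
∂π/∂x_D = 239 − 6x_D − 3x_C = 0, so x_D = 239/6 − 0.5x_C.
The reaction-function slope is −0.5, so a 6-unit rise in x_C moves x_D by −0.5 × 6 = −3. D's best response falls — the actions are strategic substitutes.

-3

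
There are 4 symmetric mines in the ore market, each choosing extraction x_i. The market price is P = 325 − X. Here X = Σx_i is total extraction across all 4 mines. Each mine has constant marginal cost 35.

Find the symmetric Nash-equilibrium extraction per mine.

58

A representative mine's profit is π_i = x_i(325 − X) − 35x_i, with X = x_i + Σ_{j≠i} x_j.
First-order condition: 290 − 2x_i − Σ_{j≠i} x_j = 0.
Imposing symmetry (x_j = x for all j) turns Σ_{j≠i} x_j into 3x, so 290 = 5x and x = 58.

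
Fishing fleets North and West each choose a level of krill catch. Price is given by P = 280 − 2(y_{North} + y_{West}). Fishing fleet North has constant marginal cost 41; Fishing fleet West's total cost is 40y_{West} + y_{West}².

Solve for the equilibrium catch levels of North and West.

47.7, 24.1

Fishing fleet North's profit: π = y_{North}(280 − 2(y_{North} + y_{West})) − 41y_{North}.
∂π/∂y_{North} = 239 − 4y_{North} − 2y_{West} = 0, so y_{North} = 59.75 − 0.5y_{West}.
For West: ∂π/∂y_{West} = 240 − 6y_{West} − 2y_{North} = 0 ⇒ y_{West} = 40 − (1/3)y_{North}.
Substituting the second reaction function into the first: y_{North} = 59.75 − 0.5(40 − (1/3)y_{North}), which gives (5/6)y_{North} = 39.75 ⇒ y_{North} = 47.7.
Then y_{West} = 40 − (1/3)·47.7 = 24.1.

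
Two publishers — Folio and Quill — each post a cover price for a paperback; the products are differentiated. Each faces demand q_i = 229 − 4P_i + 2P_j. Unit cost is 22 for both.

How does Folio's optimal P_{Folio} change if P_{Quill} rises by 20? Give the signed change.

5

Folio's profit: π = (P_{Folio} − 22)(229 − 4P_{Folio} + 2P_{Quill}).
∂π/∂P_{Folio} = 317 − 8P_{Folio} + 2P_{Quill} = 0 ⇒ P_{Folio} = 39.625 + 0.25P_{Quill}.
The reaction-function slope is 0.25, so a 20-unit rise in P_{Quill} moves P_{Folio} by 0.25 × 20 = 5. Folio's best response rises — the actions are strategic complements.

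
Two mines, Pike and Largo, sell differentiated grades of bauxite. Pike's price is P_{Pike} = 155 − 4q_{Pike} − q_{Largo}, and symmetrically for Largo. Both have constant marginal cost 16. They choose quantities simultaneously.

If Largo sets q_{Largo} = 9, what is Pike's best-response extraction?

Mine Pike's profit: π = q_{Pike}(155 − 4q_{Pike} − q_{Largo}) − 16q_{Pike}.
∂π/∂q_{Pike} = 139 − 8q_{Pike} − q_{Largo} = 0 ⇒ q_{Pike} = 17.375 − 0.125q_{Largo}.
At q_{Largo} = 9: q_{Pike} = 17.375 − 0.125·9 = 16.25.

16.25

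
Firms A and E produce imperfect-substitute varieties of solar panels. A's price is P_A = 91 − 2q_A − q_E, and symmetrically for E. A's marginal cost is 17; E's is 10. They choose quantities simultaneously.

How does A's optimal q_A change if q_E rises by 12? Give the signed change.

-3

Firm A's profit: π = q_A(91 − 2q_A − q_E) − 17q_A.
∂π/∂q_A = 74 − 4q_A − q_E = 0 ⇒ q_A = 18.5 − 0.25q_E.
The reaction-function slope is −0.25, so a 12-unit rise in q_E moves q_A by −0.25 × 12 = −3. A's best response falls — the actions are strategic substitutes.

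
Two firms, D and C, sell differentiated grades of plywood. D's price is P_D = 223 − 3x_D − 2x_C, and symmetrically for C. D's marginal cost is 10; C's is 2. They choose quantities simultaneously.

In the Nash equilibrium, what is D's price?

88.375

Firm D's profit: π = x_D(223 − 3x_D − 2x_C) − 10x_D.
∂π/∂x_D = 213 − 6x_D − 2x_C = 0 ⇒ x_D = 35.5 − (1/3)x_C.
Similarly x_C = 221/6 − (1/3)x_D.
Substituting the second reaction function into the first: x_D = 35.5 − (1/3)(221/6 − (1/3)x_D), which gives (8/9)x_D = 209/9 ⇒ x_D = 26.125.
Then x_C = 221/6 − (1/3)·26.125 = 28.125.
P_D = 223 − 3·26.125 − 2·28.125 = 88.375.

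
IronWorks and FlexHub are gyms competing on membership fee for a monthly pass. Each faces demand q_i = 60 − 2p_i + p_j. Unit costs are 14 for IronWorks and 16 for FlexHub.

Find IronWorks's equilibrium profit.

486.72

IronWorks's profit: π = (p_{IronWorks} − 14)(60 − 2p_{IronWorks} + p_{FlexHub}).
∂π/∂p_{IronWorks} = 88 − 4p_{IronWorks} + p_{FlexHub} = 0 ⇒ p_{IronWorks} = 22 + 0.25p_{FlexHub}.
Similarly p_{FlexHub} = 23 + 0.25p_{IronWorks}.
Plugging p_{FlexHub} into IronWorks's best response: p_{IronWorks} = 22 + 0.25(23 + 0.25p_{IronWorks}) ⇒ 0.9375p_{IronWorks} = 27.75, so p_{IronWorks} = 29.6.
Then p_{FlexHub} = 23 + 0.25·29.6 = 30.4.
q_{IronWorks} = 60 − 2·29.6 + 30.4 = 31.2.
Profit = (29.6 − 14)·31.2 = 486.72.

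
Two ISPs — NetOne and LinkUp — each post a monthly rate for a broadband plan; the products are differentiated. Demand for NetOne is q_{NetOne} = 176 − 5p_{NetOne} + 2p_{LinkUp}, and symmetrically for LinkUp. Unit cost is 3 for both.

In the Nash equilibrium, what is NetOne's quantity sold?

104.375

NetOne's profit: π = (p_{NetOne} − 3)(176 − 5p_{NetOne} + 2p_{LinkUp}).
∂π/∂p_{NetOne} = 191 − 10p_{NetOne} + 2p_{LinkUp} = 0 ⇒ p_{NetOne} = 19.1 + 0.2p_{LinkUp}.
Setting p_{NetOne} = p_{LinkUp} in the reaction function: p_{NetOne} = 19.1 + 0.2p_{NetOne}, so p_{NetOne} = 19.1 / 0.8 = 23.875.
q_{NetOne} = 176 − 5·23.875 + 2·23.875 = 104.375.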